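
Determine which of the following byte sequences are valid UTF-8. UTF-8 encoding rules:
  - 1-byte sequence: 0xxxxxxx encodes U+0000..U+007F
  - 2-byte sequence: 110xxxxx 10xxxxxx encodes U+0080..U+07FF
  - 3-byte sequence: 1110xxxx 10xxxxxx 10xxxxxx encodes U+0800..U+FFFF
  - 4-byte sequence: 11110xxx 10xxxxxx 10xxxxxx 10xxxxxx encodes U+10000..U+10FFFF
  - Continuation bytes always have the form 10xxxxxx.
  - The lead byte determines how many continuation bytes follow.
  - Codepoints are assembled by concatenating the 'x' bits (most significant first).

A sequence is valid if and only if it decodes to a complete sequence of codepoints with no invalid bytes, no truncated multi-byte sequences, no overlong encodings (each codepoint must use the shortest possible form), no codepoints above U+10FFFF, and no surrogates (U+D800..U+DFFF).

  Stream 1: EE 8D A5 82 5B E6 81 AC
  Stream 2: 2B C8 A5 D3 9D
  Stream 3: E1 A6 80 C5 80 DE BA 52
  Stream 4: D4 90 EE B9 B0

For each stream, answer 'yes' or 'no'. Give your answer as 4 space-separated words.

Answer: no yes yes yes

Derivation:
Stream 1: error at byte offset 3. INVALID
Stream 2: decodes cleanly. VALID
Stream 3: decodes cleanly. VALID
Stream 4: decodes cleanly. VALID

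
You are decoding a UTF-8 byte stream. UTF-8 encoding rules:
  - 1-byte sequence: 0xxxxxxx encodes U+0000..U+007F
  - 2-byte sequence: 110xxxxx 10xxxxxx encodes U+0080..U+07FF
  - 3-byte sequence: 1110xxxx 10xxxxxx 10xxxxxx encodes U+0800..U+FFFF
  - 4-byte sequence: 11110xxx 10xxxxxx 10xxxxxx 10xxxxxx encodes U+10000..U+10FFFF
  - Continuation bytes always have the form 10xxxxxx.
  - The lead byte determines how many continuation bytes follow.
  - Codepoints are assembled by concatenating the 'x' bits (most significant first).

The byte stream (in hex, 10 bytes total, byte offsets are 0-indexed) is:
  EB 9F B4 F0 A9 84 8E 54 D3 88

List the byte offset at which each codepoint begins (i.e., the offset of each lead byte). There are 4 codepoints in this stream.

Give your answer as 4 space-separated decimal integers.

Byte[0]=EB: 3-byte lead, need 2 cont bytes. acc=0xB
Byte[1]=9F: continuation. acc=(acc<<6)|0x1F=0x2DF
Byte[2]=B4: continuation. acc=(acc<<6)|0x34=0xB7F4
Completed: cp=U+B7F4 (starts at byte 0)
Byte[3]=F0: 4-byte lead, need 3 cont bytes. acc=0x0
Byte[4]=A9: continuation. acc=(acc<<6)|0x29=0x29
Byte[5]=84: continuation. acc=(acc<<6)|0x04=0xA44
Byte[6]=8E: continuation. acc=(acc<<6)|0x0E=0x2910E
Completed: cp=U+2910E (starts at byte 3)
Byte[7]=54: 1-byte ASCII. cp=U+0054
Byte[8]=D3: 2-byte lead, need 1 cont bytes. acc=0x13
Byte[9]=88: continuation. acc=(acc<<6)|0x08=0x4C8
Completed: cp=U+04C8 (starts at byte 8)

Answer: 0 3 7 8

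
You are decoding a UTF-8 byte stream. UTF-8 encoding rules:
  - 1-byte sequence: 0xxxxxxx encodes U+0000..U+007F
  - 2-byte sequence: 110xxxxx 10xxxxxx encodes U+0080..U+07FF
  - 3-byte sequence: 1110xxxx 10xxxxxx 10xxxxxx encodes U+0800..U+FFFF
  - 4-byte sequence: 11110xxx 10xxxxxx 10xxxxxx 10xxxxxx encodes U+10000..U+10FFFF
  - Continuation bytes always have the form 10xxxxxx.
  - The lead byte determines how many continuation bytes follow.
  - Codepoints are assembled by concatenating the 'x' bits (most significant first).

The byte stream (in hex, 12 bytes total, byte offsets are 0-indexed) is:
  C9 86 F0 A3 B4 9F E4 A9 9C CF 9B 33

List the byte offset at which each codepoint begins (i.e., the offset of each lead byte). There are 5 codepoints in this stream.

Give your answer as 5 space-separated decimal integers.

Answer: 0 2 6 9 11

Derivation:
Byte[0]=C9: 2-byte lead, need 1 cont bytes. acc=0x9
Byte[1]=86: continuation. acc=(acc<<6)|0x06=0x246
Completed: cp=U+0246 (starts at byte 0)
Byte[2]=F0: 4-byte lead, need 3 cont bytes. acc=0x0
Byte[3]=A3: continuation. acc=(acc<<6)|0x23=0x23
Byte[4]=B4: continuation. acc=(acc<<6)|0x34=0x8F4
Byte[5]=9F: continuation. acc=(acc<<6)|0x1F=0x23D1F
Completed: cp=U+23D1F (starts at byte 2)
Byte[6]=E4: 3-byte lead, need 2 cont bytes. acc=0x4
Byte[7]=A9: continuation. acc=(acc<<6)|0x29=0x129
Byte[8]=9C: continuation. acc=(acc<<6)|0x1C=0x4A5C
Completed: cp=U+4A5C (starts at byte 6)
Byte[9]=CF: 2-byte lead, need 1 cont bytes. acc=0xF
Byte[10]=9B: continuation. acc=(acc<<6)|0x1B=0x3DB
Completed: cp=U+03DB (starts at byte 9)
Byte[11]=33: 1-byte ASCII. cp=U+0033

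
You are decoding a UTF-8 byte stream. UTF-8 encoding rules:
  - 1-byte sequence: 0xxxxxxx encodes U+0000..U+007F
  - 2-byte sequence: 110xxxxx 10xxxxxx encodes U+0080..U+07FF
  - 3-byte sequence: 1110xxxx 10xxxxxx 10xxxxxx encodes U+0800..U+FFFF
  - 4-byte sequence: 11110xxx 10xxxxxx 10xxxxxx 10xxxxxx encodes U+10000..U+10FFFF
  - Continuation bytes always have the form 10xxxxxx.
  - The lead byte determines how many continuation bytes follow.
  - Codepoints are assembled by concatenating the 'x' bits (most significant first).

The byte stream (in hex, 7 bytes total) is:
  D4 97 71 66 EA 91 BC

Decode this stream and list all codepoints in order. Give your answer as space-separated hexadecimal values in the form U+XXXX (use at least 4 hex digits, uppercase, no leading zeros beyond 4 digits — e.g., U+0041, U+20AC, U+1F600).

Byte[0]=D4: 2-byte lead, need 1 cont bytes. acc=0x14
Byte[1]=97: continuation. acc=(acc<<6)|0x17=0x517
Completed: cp=U+0517 (starts at byte 0)
Byte[2]=71: 1-byte ASCII. cp=U+0071
Byte[3]=66: 1-byte ASCII. cp=U+0066
Byte[4]=EA: 3-byte lead, need 2 cont bytes. acc=0xA
Byte[5]=91: continuation. acc=(acc<<6)|0x11=0x291
Byte[6]=BC: continuation. acc=(acc<<6)|0x3C=0xA47C
Completed: cp=U+A47C (starts at byte 4)

Answer: U+0517 U+0071 U+0066 U+A47C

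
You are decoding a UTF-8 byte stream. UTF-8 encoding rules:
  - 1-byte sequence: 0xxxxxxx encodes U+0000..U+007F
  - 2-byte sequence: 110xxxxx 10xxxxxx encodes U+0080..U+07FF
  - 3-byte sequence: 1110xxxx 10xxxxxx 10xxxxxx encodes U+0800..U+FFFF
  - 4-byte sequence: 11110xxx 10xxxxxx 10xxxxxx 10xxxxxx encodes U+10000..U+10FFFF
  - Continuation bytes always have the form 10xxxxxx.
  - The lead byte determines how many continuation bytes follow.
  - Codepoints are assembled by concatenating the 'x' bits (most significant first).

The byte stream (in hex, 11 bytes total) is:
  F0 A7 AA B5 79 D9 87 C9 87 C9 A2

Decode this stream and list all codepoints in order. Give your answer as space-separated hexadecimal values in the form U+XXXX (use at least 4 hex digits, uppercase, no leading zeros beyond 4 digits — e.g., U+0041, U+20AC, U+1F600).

Byte[0]=F0: 4-byte lead, need 3 cont bytes. acc=0x0
Byte[1]=A7: continuation. acc=(acc<<6)|0x27=0x27
Byte[2]=AA: continuation. acc=(acc<<6)|0x2A=0x9EA
Byte[3]=B5: continuation. acc=(acc<<6)|0x35=0x27AB5
Completed: cp=U+27AB5 (starts at byte 0)
Byte[4]=79: 1-byte ASCII. cp=U+0079
Byte[5]=D9: 2-byte lead, need 1 cont bytes. acc=0x19
Byte[6]=87: continuation. acc=(acc<<6)|0x07=0x647
Completed: cp=U+0647 (starts at byte 5)
Byte[7]=C9: 2-byte lead, need 1 cont bytes. acc=0x9
Byte[8]=87: continuation. acc=(acc<<6)|0x07=0x247
Completed: cp=U+0247 (starts at byte 7)
Byte[9]=C9: 2-byte lead, need 1 cont bytes. acc=0x9
Byte[10]=A2: continuation. acc=(acc<<6)|0x22=0x262
Completed: cp=U+0262 (starts at byte 9)

Answer: U+27AB5 U+0079 U+0647 U+0247 U+0262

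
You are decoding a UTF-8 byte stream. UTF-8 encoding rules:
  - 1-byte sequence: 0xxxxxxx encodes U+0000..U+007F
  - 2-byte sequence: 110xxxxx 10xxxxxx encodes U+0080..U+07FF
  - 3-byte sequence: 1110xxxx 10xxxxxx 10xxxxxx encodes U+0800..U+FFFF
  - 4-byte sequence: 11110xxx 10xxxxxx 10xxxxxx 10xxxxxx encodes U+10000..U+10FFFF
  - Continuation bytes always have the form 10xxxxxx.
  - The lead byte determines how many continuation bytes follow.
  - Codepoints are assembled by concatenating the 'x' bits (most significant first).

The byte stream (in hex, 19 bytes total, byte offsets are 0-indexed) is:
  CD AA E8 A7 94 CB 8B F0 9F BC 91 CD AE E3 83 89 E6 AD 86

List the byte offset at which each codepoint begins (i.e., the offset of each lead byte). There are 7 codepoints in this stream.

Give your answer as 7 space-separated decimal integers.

Byte[0]=CD: 2-byte lead, need 1 cont bytes. acc=0xD
Byte[1]=AA: continuation. acc=(acc<<6)|0x2A=0x36A
Completed: cp=U+036A (starts at byte 0)
Byte[2]=E8: 3-byte lead, need 2 cont bytes. acc=0x8
Byte[3]=A7: continuation. acc=(acc<<6)|0x27=0x227
Byte[4]=94: continuation. acc=(acc<<6)|0x14=0x89D4
Completed: cp=U+89D4 (starts at byte 2)
Byte[5]=CB: 2-byte lead, need 1 cont bytes. acc=0xB
Byte[6]=8B: continuation. acc=(acc<<6)|0x0B=0x2CB
Completed: cp=U+02CB (starts at byte 5)
Byte[7]=F0: 4-byte lead, need 3 cont bytes. acc=0x0
Byte[8]=9F: continuation. acc=(acc<<6)|0x1F=0x1F
Byte[9]=BC: continuation. acc=(acc<<6)|0x3C=0x7FC
Byte[10]=91: continuation. acc=(acc<<6)|0x11=0x1FF11
Completed: cp=U+1FF11 (starts at byte 7)
Byte[11]=CD: 2-byte lead, need 1 cont bytes. acc=0xD
Byte[12]=AE: continuation. acc=(acc<<6)|0x2E=0x36E
Completed: cp=U+036E (starts at byte 11)
Byte[13]=E3: 3-byte lead, need 2 cont bytes. acc=0x3
Byte[14]=83: continuation. acc=(acc<<6)|0x03=0xC3
Byte[15]=89: continuation. acc=(acc<<6)|0x09=0x30C9
Completed: cp=U+30C9 (starts at byte 13)
Byte[16]=E6: 3-byte lead, need 2 cont bytes. acc=0x6
Byte[17]=AD: continuation. acc=(acc<<6)|0x2D=0x1AD
Byte[18]=86: continuation. acc=(acc<<6)|0x06=0x6B46
Completed: cp=U+6B46 (starts at byte 16)

Answer: 0 2 5 7 11 13 16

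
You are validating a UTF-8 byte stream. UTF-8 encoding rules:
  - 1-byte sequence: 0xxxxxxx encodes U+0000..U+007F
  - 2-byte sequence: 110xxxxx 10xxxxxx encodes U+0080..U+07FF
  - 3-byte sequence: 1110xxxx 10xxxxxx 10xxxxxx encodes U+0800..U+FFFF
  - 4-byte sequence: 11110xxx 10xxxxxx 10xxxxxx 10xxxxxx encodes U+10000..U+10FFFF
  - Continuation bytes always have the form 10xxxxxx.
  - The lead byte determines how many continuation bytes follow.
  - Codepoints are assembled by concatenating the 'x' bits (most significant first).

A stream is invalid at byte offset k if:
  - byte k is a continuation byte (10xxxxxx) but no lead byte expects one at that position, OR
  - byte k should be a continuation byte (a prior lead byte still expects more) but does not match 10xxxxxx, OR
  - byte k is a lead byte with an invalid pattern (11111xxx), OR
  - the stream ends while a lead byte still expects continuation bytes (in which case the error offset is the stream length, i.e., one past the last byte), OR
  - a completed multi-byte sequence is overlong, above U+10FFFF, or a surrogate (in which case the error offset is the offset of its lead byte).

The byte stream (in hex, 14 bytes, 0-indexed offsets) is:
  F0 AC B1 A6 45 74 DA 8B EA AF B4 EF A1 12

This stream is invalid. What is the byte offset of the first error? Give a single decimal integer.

Byte[0]=F0: 4-byte lead, need 3 cont bytes. acc=0x0
Byte[1]=AC: continuation. acc=(acc<<6)|0x2C=0x2C
Byte[2]=B1: continuation. acc=(acc<<6)|0x31=0xB31
Byte[3]=A6: continuation. acc=(acc<<6)|0x26=0x2CC66
Completed: cp=U+2CC66 (starts at byte 0)
Byte[4]=45: 1-byte ASCII. cp=U+0045
Byte[5]=74: 1-byte ASCII. cp=U+0074
Byte[6]=DA: 2-byte lead, need 1 cont bytes. acc=0x1A
Byte[7]=8B: continuation. acc=(acc<<6)|0x0B=0x68B
Completed: cp=U+068B (starts at byte 6)
Byte[8]=EA: 3-byte lead, need 2 cont bytes. acc=0xA
Byte[9]=AF: continuation. acc=(acc<<6)|0x2F=0x2AF
Byte[10]=B4: continuation. acc=(acc<<6)|0x34=0xABF4
Completed: cp=U+ABF4 (starts at byte 8)
Byte[11]=EF: 3-byte lead, need 2 cont bytes. acc=0xF
Byte[12]=A1: continuation. acc=(acc<<6)|0x21=0x3E1
Byte[13]=12: expected 10xxxxxx continuation. INVALID

Answer: 13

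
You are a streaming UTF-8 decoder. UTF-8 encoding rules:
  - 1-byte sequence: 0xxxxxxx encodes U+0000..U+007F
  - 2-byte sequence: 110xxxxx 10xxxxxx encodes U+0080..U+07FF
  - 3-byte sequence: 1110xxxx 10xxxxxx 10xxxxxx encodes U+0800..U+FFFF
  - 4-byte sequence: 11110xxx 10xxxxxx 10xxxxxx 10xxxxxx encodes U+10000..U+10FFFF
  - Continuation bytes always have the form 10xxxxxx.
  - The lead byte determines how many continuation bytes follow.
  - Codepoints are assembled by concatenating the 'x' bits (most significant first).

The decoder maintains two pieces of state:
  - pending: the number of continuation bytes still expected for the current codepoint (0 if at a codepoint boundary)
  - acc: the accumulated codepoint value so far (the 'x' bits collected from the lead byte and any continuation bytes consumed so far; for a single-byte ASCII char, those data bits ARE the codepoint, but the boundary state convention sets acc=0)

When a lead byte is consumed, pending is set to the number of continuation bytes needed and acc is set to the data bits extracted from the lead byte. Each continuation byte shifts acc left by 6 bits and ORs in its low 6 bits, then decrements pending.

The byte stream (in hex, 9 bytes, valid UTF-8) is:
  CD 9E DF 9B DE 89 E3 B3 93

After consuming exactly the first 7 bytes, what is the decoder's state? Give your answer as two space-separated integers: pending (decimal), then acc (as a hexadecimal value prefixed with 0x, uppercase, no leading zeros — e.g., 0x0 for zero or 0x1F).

Answer: 2 0x3

Derivation:
Byte[0]=CD: 2-byte lead. pending=1, acc=0xD
Byte[1]=9E: continuation. acc=(acc<<6)|0x1E=0x35E, pending=0
Byte[2]=DF: 2-byte lead. pending=1, acc=0x1F
Byte[3]=9B: continuation. acc=(acc<<6)|0x1B=0x7DB, pending=0
Byte[4]=DE: 2-byte lead. pending=1, acc=0x1E
Byte[5]=89: continuation. acc=(acc<<6)|0x09=0x789, pending=0
Byte[6]=E3: 3-byte lead. pending=2, acc=0x3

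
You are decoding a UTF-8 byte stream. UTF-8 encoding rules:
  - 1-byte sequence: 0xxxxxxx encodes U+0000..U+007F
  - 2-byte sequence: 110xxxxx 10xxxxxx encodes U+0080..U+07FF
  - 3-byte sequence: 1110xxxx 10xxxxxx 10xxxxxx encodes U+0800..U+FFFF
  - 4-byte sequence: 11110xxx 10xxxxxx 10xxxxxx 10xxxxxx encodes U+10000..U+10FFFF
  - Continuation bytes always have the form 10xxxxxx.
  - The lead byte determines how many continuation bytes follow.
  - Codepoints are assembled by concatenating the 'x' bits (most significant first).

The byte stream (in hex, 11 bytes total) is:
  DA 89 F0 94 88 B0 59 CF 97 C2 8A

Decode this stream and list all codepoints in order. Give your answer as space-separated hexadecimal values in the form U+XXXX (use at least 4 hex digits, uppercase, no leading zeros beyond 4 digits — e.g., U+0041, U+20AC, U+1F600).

Byte[0]=DA: 2-byte lead, need 1 cont bytes. acc=0x1A
Byte[1]=89: continuation. acc=(acc<<6)|0x09=0x689
Completed: cp=U+0689 (starts at byte 0)
Byte[2]=F0: 4-byte lead, need 3 cont bytes. acc=0x0
Byte[3]=94: continuation. acc=(acc<<6)|0x14=0x14
Byte[4]=88: continuation. acc=(acc<<6)|0x08=0x508
Byte[5]=B0: continuation. acc=(acc<<6)|0x30=0x14230
Completed: cp=U+14230 (starts at byte 2)
Byte[6]=59: 1-byte ASCII. cp=U+0059
Byte[7]=CF: 2-byte lead, need 1 cont bytes. acc=0xF
Byte[8]=97: continuation. acc=(acc<<6)|0x17=0x3D7
Completed: cp=U+03D7 (starts at byte 7)
Byte[9]=C2: 2-byte lead, need 1 cont bytes. acc=0x2
Byte[10]=8A: continuation. acc=(acc<<6)|0x0A=0x8A
Completed: cp=U+008A (starts at byte 9)

Answer: U+0689 U+14230 U+0059 U+03D7 U+008A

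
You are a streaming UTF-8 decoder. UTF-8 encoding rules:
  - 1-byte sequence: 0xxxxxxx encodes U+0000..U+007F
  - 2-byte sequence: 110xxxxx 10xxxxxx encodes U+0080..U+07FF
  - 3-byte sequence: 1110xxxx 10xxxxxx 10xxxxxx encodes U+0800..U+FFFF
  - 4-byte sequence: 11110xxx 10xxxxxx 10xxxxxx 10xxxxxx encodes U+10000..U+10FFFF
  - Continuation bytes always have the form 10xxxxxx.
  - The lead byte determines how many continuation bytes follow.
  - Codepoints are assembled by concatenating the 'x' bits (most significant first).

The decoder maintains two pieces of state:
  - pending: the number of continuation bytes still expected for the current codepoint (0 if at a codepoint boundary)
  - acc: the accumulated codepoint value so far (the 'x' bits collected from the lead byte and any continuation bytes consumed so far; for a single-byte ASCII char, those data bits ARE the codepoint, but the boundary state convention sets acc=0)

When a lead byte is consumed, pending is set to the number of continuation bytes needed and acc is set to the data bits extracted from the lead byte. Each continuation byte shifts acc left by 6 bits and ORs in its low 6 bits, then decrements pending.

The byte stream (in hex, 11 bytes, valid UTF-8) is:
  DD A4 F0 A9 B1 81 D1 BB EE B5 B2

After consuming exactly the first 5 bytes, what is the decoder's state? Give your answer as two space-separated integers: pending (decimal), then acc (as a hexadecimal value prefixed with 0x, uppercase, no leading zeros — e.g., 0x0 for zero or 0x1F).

Answer: 1 0xA71

Derivation:
Byte[0]=DD: 2-byte lead. pending=1, acc=0x1D
Byte[1]=A4: continuation. acc=(acc<<6)|0x24=0x764, pending=0
Byte[2]=F0: 4-byte lead. pending=3, acc=0x0
Byte[3]=A9: continuation. acc=(acc<<6)|0x29=0x29, pending=2
Byte[4]=B1: continuation. acc=(acc<<6)|0x31=0xA71, pending=1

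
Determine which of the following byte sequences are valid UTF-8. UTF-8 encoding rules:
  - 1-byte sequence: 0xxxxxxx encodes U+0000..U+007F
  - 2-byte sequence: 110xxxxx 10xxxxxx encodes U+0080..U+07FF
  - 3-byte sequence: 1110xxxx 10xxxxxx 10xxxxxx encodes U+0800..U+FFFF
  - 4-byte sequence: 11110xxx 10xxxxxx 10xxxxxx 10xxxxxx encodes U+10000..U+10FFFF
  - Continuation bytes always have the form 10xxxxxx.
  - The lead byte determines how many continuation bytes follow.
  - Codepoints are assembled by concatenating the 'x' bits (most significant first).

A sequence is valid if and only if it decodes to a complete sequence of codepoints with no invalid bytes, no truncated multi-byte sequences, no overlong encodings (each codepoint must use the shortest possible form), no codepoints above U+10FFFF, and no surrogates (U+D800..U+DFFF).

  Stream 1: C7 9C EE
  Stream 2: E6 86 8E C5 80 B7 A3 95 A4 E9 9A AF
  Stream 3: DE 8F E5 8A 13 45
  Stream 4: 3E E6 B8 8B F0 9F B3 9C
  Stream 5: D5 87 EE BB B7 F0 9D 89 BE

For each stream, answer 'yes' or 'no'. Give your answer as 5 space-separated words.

Stream 1: error at byte offset 3. INVALID
Stream 2: error at byte offset 5. INVALID
Stream 3: error at byte offset 4. INVALID
Stream 4: decodes cleanly. VALID
Stream 5: decodes cleanly. VALID

Answer: no no no yes yes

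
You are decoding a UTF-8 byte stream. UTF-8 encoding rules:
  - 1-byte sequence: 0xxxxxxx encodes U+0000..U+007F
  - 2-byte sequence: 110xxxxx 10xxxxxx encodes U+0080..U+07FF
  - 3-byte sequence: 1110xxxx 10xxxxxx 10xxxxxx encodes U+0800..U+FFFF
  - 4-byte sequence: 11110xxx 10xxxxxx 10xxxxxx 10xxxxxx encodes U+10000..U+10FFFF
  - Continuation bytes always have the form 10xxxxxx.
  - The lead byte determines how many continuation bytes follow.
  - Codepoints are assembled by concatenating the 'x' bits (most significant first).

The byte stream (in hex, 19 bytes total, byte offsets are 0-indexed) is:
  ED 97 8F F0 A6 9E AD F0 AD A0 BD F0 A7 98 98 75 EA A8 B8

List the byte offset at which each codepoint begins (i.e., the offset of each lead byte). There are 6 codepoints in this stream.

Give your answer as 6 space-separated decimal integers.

Answer: 0 3 7 11 15 16

Derivation:
Byte[0]=ED: 3-byte lead, need 2 cont bytes. acc=0xD
Byte[1]=97: continuation. acc=(acc<<6)|0x17=0x357
Byte[2]=8F: continuation. acc=(acc<<6)|0x0F=0xD5CF
Completed: cp=U+D5CF (starts at byte 0)
Byte[3]=F0: 4-byte lead, need 3 cont bytes. acc=0x0
Byte[4]=A6: continuation. acc=(acc<<6)|0x26=0x26
Byte[5]=9E: continuation. acc=(acc<<6)|0x1E=0x99E
Byte[6]=AD: continuation. acc=(acc<<6)|0x2D=0x267AD
Completed: cp=U+267AD (starts at byte 3)
Byte[7]=F0: 4-byte lead, need 3 cont bytes. acc=0x0
Byte[8]=AD: continuation. acc=(acc<<6)|0x2D=0x2D
Byte[9]=A0: continuation. acc=(acc<<6)|0x20=0xB60
Byte[10]=BD: continuation. acc=(acc<<6)|0x3D=0x2D83D
Completed: cp=U+2D83D (starts at byte 7)
Byte[11]=F0: 4-byte lead, need 3 cont bytes. acc=0x0
Byte[12]=A7: continuation. acc=(acc<<6)|0x27=0x27
Byte[13]=98: continuation. acc=(acc<<6)|0x18=0x9D8
Byte[14]=98: continuation. acc=(acc<<6)|0x18=0x27618
Completed: cp=U+27618 (starts at byte 11)
Byte[15]=75: 1-byte ASCII. cp=U+0075
Byte[16]=EA: 3-byte lead, need 2 cont bytes. acc=0xA
Byte[17]=A8: continuation. acc=(acc<<6)|0x28=0x2A8
Byte[18]=B8: continuation. acc=(acc<<6)|0x38=0xAA38
Completed: cp=U+AA38 (starts at byte 16)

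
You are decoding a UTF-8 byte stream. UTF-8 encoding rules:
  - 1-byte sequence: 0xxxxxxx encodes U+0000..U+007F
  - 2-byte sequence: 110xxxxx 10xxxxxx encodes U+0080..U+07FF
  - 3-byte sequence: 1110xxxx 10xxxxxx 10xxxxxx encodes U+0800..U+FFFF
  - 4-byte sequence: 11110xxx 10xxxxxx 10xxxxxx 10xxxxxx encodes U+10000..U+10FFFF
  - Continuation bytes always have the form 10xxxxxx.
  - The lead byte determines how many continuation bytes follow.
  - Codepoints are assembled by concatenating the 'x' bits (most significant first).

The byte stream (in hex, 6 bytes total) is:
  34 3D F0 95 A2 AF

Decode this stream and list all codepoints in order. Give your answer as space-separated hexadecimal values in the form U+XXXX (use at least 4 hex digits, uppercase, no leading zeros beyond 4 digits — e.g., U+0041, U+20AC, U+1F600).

Byte[0]=34: 1-byte ASCII. cp=U+0034
Byte[1]=3D: 1-byte ASCII. cp=U+003D
Byte[2]=F0: 4-byte lead, need 3 cont bytes. acc=0x0
Byte[3]=95: continuation. acc=(acc<<6)|0x15=0x15
Byte[4]=A2: continuation. acc=(acc<<6)|0x22=0x562
Byte[5]=AF: continuation. acc=(acc<<6)|0x2F=0x158AF
Completed: cp=U+158AF (starts at byte 2)

Answer: U+0034 U+003D U+158AF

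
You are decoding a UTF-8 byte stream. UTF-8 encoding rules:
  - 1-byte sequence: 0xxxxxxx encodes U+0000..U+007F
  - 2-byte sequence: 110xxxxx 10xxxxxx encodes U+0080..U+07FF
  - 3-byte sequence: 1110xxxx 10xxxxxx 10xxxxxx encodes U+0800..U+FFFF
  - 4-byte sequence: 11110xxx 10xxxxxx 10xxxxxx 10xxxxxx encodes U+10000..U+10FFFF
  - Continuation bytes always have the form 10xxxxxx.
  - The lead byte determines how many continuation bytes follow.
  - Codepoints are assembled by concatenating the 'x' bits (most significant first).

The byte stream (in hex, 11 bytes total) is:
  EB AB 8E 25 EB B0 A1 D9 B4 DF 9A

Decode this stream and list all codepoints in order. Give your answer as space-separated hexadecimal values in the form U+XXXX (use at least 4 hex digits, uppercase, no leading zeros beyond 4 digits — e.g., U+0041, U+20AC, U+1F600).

Answer: U+BACE U+0025 U+BC21 U+0674 U+07DA

Derivation:
Byte[0]=EB: 3-byte lead, need 2 cont bytes. acc=0xB
Byte[1]=AB: continuation. acc=(acc<<6)|0x2B=0x2EB
Byte[2]=8E: continuation. acc=(acc<<6)|0x0E=0xBACE
Completed: cp=U+BACE (starts at byte 0)
Byte[3]=25: 1-byte ASCII. cp=U+0025
Byte[4]=EB: 3-byte lead, need 2 cont bytes. acc=0xB
Byte[5]=B0: continuation. acc=(acc<<6)|0x30=0x2F0
Byte[6]=A1: continuation. acc=(acc<<6)|0x21=0xBC21
Completed: cp=U+BC21 (starts at byte 4)
Byte[7]=D9: 2-byte lead, need 1 cont bytes. acc=0x19
Byte[8]=B4: continuation. acc=(acc<<6)|0x34=0x674
Completed: cp=U+0674 (starts at byte 7)
Byte[9]=DF: 2-byte lead, need 1 cont bytes. acc=0x1F
Byte[10]=9A: continuation. acc=(acc<<6)|0x1A=0x7DA
Completed: cp=U+07DA (starts at byte 9)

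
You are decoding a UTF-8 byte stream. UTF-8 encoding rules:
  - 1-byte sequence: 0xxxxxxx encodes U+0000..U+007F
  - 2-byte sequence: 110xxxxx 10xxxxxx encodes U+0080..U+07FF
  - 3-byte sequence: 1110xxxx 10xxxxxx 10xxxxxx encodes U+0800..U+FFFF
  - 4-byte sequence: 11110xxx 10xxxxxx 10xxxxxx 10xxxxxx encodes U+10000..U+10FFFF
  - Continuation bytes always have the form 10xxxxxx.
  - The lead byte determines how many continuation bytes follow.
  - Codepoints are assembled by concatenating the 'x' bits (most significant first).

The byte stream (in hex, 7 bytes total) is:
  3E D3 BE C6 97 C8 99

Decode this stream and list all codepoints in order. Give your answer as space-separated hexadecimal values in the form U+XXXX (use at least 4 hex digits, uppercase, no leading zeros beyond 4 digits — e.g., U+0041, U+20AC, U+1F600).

Answer: U+003E U+04FE U+0197 U+0219

Derivation:
Byte[0]=3E: 1-byte ASCII. cp=U+003E
Byte[1]=D3: 2-byte lead, need 1 cont bytes. acc=0x13
Byte[2]=BE: continuation. acc=(acc<<6)|0x3E=0x4FE
Completed: cp=U+04FE (starts at byte 1)
Byte[3]=C6: 2-byte lead, need 1 cont bytes. acc=0x6
Byte[4]=97: continuation. acc=(acc<<6)|0x17=0x197
Completed: cp=U+0197 (starts at byte 3)
Byte[5]=C8: 2-byte lead, need 1 cont bytes. acc=0x8
Byte[6]=99: continuation. acc=(acc<<6)|0x19=0x219
Completed: cp=U+0219 (starts at byte 5)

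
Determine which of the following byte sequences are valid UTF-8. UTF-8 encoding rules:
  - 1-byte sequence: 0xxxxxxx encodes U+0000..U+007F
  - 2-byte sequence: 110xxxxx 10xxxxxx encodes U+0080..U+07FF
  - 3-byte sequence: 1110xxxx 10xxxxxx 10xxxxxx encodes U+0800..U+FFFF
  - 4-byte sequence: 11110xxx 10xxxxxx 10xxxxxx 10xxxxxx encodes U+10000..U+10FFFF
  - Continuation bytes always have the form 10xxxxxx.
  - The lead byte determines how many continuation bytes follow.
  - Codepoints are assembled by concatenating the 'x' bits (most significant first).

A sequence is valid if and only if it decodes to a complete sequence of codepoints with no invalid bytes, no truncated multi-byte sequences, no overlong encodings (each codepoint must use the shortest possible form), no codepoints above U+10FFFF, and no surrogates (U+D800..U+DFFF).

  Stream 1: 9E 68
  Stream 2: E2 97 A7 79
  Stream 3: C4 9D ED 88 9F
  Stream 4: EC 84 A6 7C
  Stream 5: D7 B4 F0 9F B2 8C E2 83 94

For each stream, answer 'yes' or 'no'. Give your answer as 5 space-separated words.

Stream 1: error at byte offset 0. INVALID
Stream 2: decodes cleanly. VALID
Stream 3: decodes cleanly. VALID
Stream 4: decodes cleanly. VALID
Stream 5: decodes cleanly. VALID

Answer: no yes yes yes yes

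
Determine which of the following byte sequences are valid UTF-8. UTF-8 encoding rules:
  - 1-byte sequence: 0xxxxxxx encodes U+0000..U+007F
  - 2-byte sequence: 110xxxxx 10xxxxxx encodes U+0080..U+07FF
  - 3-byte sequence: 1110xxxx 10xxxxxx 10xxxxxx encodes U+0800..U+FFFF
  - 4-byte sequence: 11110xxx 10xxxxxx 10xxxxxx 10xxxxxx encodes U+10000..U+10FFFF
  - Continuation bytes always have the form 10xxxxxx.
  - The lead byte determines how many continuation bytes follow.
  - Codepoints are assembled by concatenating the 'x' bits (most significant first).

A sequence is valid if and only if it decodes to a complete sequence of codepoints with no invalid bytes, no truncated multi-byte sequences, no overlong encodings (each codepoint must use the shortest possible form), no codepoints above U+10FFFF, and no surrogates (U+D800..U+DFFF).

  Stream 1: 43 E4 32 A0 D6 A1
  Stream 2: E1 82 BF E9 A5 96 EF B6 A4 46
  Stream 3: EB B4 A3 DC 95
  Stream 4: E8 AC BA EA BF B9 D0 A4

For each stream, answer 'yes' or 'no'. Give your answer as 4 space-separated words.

Answer: no yes yes yes

Derivation:
Stream 1: error at byte offset 2. INVALID
Stream 2: decodes cleanly. VALID
Stream 3: decodes cleanly. VALID
Stream 4: decodes cleanly. VALID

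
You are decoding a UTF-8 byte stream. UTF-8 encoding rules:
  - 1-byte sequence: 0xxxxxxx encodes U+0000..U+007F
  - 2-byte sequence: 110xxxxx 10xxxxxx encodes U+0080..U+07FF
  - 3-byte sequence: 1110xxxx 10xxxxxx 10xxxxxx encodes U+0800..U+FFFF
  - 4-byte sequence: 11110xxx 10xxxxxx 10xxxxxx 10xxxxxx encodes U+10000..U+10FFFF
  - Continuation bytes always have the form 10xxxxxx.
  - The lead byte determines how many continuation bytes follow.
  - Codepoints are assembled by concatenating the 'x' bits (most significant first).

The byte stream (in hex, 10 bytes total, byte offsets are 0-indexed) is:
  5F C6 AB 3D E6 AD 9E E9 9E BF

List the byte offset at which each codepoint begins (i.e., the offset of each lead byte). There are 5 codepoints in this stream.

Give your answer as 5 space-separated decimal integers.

Byte[0]=5F: 1-byte ASCII. cp=U+005F
Byte[1]=C6: 2-byte lead, need 1 cont bytes. acc=0x6
Byte[2]=AB: continuation. acc=(acc<<6)|0x2B=0x1AB
Completed: cp=U+01AB (starts at byte 1)
Byte[3]=3D: 1-byte ASCII. cp=U+003D
Byte[4]=E6: 3-byte lead, need 2 cont bytes. acc=0x6
Byte[5]=AD: continuation. acc=(acc<<6)|0x2D=0x1AD
Byte[6]=9E: continuation. acc=(acc<<6)|0x1E=0x6B5E
Completed: cp=U+6B5E (starts at byte 4)
Byte[7]=E9: 3-byte lead, need 2 cont bytes. acc=0x9
Byte[8]=9E: continuation. acc=(acc<<6)|0x1E=0x25E
Byte[9]=BF: continuation. acc=(acc<<6)|0x3F=0x97BF
Completed: cp=U+97BF (starts at byte 7)

Answer: 0 1 3 4 7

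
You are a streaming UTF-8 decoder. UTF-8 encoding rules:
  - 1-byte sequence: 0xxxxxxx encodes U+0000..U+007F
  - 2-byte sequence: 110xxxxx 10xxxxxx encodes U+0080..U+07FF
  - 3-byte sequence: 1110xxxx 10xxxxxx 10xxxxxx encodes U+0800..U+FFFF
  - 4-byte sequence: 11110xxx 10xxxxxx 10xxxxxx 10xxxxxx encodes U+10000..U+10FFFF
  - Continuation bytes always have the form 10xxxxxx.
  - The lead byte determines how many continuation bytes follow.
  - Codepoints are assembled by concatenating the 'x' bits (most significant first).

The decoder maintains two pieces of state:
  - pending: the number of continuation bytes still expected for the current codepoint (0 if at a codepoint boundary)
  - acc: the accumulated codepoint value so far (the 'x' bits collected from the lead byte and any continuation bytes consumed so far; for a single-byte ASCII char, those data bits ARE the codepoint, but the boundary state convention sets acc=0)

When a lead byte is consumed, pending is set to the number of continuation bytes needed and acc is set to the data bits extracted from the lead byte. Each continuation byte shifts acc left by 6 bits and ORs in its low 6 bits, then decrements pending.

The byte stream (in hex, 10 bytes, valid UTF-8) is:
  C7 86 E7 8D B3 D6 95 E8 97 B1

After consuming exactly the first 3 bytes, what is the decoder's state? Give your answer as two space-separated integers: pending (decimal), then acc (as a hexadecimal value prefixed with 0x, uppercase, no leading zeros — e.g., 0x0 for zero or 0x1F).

Answer: 2 0x7

Derivation:
Byte[0]=C7: 2-byte lead. pending=1, acc=0x7
Byte[1]=86: continuation. acc=(acc<<6)|0x06=0x1C6, pending=0
Byte[2]=E7: 3-byte lead. pending=2, acc=0x7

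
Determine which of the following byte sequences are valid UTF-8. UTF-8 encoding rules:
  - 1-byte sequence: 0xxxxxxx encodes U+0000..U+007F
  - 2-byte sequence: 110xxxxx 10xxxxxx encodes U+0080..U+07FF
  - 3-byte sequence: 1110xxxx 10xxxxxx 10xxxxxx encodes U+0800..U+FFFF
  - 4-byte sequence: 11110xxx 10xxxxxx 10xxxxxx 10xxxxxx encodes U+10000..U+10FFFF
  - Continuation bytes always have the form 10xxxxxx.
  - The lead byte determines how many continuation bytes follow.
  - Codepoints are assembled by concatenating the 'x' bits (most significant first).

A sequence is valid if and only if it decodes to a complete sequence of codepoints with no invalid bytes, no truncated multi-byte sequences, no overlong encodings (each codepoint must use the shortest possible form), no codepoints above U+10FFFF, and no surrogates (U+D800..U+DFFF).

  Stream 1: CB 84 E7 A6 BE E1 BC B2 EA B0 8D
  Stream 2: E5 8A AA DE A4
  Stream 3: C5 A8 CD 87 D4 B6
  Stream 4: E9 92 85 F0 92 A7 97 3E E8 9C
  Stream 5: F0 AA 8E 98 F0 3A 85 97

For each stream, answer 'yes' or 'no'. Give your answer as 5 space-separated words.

Stream 1: decodes cleanly. VALID
Stream 2: decodes cleanly. VALID
Stream 3: decodes cleanly. VALID
Stream 4: error at byte offset 10. INVALID
Stream 5: error at byte offset 5. INVALID

Answer: yes yes yes no no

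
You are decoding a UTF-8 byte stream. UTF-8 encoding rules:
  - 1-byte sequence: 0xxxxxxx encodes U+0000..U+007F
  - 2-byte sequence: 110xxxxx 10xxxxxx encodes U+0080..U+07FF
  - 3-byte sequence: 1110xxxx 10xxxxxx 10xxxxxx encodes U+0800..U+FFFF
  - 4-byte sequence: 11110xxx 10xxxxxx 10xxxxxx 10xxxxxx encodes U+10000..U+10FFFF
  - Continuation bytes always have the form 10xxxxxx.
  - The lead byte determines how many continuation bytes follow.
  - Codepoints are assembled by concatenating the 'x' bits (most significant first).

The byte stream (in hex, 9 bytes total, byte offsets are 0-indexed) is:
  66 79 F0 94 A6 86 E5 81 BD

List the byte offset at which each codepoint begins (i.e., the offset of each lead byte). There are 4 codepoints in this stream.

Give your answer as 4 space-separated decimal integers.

Byte[0]=66: 1-byte ASCII. cp=U+0066
Byte[1]=79: 1-byte ASCII. cp=U+0079
Byte[2]=F0: 4-byte lead, need 3 cont bytes. acc=0x0
Byte[3]=94: continuation. acc=(acc<<6)|0x14=0x14
Byte[4]=A6: continuation. acc=(acc<<6)|0x26=0x526
Byte[5]=86: continuation. acc=(acc<<6)|0x06=0x14986
Completed: cp=U+14986 (starts at byte 2)
Byte[6]=E5: 3-byte lead, need 2 cont bytes. acc=0x5
Byte[7]=81: continuation. acc=(acc<<6)|0x01=0x141
Byte[8]=BD: continuation. acc=(acc<<6)|0x3D=0x507D
Completed: cp=U+507D (starts at byte 6)

Answer: 0 1 2 6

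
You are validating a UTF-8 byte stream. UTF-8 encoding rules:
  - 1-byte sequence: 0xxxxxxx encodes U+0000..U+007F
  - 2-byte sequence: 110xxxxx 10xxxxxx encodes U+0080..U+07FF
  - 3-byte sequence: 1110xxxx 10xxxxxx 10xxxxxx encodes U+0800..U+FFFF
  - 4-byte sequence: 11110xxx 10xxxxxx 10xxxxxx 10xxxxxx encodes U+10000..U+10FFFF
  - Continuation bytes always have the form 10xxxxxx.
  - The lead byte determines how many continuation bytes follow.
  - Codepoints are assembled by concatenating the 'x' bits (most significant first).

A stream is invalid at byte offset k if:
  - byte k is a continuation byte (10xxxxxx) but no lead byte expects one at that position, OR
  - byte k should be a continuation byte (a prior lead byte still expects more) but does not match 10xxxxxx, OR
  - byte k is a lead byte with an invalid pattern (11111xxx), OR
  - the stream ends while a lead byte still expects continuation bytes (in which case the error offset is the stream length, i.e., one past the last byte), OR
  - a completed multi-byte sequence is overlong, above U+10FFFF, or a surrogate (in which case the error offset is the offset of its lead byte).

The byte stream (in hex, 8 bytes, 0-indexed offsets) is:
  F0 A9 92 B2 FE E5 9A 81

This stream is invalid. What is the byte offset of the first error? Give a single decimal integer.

Byte[0]=F0: 4-byte lead, need 3 cont bytes. acc=0x0
Byte[1]=A9: continuation. acc=(acc<<6)|0x29=0x29
Byte[2]=92: continuation. acc=(acc<<6)|0x12=0xA52
Byte[3]=B2: continuation. acc=(acc<<6)|0x32=0x294B2
Completed: cp=U+294B2 (starts at byte 0)
Byte[4]=FE: INVALID lead byte (not 0xxx/110x/1110/11110)

Answer: 4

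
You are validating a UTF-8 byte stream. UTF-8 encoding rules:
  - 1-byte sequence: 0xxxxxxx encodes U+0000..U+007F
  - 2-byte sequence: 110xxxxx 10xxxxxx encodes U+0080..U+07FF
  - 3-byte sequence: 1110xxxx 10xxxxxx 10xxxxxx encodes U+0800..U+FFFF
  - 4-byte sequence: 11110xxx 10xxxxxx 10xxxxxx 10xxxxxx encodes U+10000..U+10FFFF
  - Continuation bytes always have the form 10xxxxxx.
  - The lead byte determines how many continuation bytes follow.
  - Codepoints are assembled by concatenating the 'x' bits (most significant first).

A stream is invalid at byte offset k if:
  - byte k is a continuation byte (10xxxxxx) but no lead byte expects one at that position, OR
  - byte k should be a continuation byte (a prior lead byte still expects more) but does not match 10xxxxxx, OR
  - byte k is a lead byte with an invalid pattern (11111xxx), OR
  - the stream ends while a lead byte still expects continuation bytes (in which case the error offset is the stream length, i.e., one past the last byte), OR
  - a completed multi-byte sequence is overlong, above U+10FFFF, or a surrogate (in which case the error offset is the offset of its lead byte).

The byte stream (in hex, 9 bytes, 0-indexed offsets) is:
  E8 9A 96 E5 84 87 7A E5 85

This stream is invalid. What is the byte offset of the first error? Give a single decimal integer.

Byte[0]=E8: 3-byte lead, need 2 cont bytes. acc=0x8
Byte[1]=9A: continuation. acc=(acc<<6)|0x1A=0x21A
Byte[2]=96: continuation. acc=(acc<<6)|0x16=0x8696
Completed: cp=U+8696 (starts at byte 0)
Byte[3]=E5: 3-byte lead, need 2 cont bytes. acc=0x5
Byte[4]=84: continuation. acc=(acc<<6)|0x04=0x144
Byte[5]=87: continuation. acc=(acc<<6)|0x07=0x5107
Completed: cp=U+5107 (starts at byte 3)
Byte[6]=7A: 1-byte ASCII. cp=U+007A
Byte[7]=E5: 3-byte lead, need 2 cont bytes. acc=0x5
Byte[8]=85: continuation. acc=(acc<<6)|0x05=0x145
Byte[9]: stream ended, expected continuation. INVALID

Answer: 9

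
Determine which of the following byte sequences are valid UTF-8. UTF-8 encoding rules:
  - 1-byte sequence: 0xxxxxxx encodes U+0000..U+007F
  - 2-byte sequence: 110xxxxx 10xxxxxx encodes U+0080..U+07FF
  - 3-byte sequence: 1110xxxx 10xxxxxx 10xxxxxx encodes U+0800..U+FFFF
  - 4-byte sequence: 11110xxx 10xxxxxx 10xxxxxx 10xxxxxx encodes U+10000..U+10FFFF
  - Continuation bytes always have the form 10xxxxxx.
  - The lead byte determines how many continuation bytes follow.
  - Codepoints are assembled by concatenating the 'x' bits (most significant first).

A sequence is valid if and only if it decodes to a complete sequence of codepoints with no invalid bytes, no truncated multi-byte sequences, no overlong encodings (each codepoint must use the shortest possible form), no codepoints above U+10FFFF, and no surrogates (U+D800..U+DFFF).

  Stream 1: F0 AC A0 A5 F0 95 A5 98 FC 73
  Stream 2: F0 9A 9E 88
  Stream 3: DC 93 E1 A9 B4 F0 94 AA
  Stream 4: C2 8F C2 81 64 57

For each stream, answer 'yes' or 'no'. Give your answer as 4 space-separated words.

Answer: no yes no yes

Derivation:
Stream 1: error at byte offset 8. INVALID
Stream 2: decodes cleanly. VALID
Stream 3: error at byte offset 8. INVALID
Stream 4: decodes cleanly. VALID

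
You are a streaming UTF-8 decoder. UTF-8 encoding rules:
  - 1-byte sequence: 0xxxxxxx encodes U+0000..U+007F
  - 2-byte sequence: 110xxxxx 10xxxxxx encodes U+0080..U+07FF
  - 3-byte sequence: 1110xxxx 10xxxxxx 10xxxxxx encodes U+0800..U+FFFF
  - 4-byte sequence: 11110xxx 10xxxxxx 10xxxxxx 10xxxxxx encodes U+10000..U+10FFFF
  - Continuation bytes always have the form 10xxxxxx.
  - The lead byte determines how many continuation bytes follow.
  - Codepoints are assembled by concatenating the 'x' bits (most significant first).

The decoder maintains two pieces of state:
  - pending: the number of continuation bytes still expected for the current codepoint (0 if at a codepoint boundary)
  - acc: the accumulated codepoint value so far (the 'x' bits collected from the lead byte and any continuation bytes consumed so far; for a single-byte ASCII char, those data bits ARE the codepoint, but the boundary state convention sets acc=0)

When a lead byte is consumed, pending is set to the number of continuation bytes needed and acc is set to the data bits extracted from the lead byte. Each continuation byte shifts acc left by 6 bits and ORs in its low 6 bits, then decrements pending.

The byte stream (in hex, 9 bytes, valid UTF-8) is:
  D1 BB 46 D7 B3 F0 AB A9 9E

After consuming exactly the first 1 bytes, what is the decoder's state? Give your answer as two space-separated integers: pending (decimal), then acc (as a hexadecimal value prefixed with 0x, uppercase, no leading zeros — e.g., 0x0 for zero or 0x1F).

Byte[0]=D1: 2-byte lead. pending=1, acc=0x11

Answer: 1 0x11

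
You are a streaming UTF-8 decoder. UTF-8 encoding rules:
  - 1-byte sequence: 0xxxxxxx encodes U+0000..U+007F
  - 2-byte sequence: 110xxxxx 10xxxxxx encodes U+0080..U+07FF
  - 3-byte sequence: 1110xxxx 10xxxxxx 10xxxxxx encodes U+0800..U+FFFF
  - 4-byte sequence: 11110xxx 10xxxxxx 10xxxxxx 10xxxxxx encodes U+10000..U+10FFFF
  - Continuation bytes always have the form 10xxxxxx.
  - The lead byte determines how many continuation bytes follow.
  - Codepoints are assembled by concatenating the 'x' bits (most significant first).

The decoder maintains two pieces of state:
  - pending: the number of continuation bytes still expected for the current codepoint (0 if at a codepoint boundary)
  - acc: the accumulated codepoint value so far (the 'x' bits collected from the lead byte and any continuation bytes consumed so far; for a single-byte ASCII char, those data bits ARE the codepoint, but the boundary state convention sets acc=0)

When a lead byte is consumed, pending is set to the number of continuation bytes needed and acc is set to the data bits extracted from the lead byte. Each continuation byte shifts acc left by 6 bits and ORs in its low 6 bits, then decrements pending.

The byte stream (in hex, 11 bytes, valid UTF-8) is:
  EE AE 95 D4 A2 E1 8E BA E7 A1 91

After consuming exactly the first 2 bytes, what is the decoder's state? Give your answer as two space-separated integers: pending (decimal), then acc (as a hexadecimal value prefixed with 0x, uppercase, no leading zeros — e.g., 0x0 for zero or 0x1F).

Byte[0]=EE: 3-byte lead. pending=2, acc=0xE
Byte[1]=AE: continuation. acc=(acc<<6)|0x2E=0x3AE, pending=1

Answer: 1 0x3AE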